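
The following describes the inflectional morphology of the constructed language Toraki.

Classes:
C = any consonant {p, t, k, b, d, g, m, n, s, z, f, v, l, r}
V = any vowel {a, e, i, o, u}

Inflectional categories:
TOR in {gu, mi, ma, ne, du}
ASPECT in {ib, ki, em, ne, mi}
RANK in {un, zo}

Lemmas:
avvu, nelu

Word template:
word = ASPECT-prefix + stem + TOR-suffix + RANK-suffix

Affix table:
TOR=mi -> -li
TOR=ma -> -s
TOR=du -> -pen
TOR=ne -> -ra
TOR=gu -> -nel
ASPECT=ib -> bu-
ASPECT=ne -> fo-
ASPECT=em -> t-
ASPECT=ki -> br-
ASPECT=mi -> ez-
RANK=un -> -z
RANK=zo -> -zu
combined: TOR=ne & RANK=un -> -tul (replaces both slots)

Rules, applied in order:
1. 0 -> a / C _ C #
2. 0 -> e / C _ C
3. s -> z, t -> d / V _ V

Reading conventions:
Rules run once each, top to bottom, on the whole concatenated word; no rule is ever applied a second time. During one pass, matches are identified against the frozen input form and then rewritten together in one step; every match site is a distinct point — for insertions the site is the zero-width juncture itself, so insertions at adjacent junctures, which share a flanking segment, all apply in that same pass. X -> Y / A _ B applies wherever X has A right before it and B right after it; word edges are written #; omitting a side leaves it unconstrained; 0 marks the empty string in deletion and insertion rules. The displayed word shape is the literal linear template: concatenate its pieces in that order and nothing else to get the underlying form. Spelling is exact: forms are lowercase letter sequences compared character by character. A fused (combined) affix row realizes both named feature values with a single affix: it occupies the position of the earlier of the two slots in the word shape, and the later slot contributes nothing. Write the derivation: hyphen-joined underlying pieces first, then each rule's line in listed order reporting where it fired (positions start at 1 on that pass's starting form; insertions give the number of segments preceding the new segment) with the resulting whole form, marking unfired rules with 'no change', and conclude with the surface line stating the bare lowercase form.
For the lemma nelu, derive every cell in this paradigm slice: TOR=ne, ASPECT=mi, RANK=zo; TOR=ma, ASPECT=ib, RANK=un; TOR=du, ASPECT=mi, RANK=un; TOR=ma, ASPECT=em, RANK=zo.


cell TOR=ne, ASPECT=mi, RANK=zo:
underlying: ez-nelu-ra-zu
1. 0 -> a / C _ C #: no change
2. 0 -> e / C _ C: inserts after position(s) 2: ezenelurazu
3. s -> z, t -> d / V _ V: no change
surface: ezenelurazu

cell TOR=ma, ASPECT=ib, RANK=un:
underlying: bu-nelu-s-z
1. 0 -> a / C _ C #: inserts after position(s) 7: bunelusaz
2. 0 -> e / C _ C: no change
3. s -> z, t -> d / V _ V: fires at position(s) 7: buneluzaz
surface: buneluzaz

cell TOR=du, ASPECT=mi, RANK=un:
underlying: ez-nelu-pen-z
1. 0 -> a / C _ C #: inserts after position(s) 9: eznelupenaz
2. 0 -> e / C _ C: inserts after position(s) 2: ezenelupenaz
3. s -> z, t -> d / V _ V: no change
surface: ezenelupenaz

cell TOR=ma, ASPECT=em, RANK=zo:
underlying: t-nelu-s-zu
1. 0 -> a / C _ C #: no change
2. 0 -> e / C _ C: inserts after position(s) 1, 6: tenelusezu
3. s -> z, t -> d / V _ V: fires at position(s) 7: teneluzezu
surface: teneluzezu


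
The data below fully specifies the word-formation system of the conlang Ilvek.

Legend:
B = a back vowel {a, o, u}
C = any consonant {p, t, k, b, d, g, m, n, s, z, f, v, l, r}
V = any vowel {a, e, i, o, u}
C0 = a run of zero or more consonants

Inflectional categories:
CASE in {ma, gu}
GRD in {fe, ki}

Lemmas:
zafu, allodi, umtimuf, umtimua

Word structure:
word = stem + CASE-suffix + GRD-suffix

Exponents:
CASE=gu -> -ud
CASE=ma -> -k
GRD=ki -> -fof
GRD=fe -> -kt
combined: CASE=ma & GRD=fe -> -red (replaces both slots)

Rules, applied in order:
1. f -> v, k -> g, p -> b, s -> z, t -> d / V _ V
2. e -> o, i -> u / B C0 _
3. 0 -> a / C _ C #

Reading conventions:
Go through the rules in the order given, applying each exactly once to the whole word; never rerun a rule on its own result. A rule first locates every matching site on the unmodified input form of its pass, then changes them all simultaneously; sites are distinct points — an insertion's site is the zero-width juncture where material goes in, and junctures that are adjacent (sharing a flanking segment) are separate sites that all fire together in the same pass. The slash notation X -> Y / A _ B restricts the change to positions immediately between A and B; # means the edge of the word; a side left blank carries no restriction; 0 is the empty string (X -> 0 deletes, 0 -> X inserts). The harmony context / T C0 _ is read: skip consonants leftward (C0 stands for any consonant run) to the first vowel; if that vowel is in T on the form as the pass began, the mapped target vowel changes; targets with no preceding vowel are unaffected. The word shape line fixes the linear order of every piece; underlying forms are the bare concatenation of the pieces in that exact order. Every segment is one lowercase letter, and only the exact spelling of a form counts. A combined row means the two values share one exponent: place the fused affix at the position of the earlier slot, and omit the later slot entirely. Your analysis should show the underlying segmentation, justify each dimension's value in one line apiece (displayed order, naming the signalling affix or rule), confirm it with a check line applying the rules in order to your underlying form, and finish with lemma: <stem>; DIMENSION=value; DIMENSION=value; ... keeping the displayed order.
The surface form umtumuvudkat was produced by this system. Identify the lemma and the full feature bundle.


underlying: umtimuf-ud-kt
CASE=gu - signalled by the affix -ud
GRD=fe - signalled by the affix -kt
check: umtimufudkt -> umtimuvudkt -> umtumuvudkt -> umtumuvudkat
lemma: umtimuf; CASE=gu; GRD=fe


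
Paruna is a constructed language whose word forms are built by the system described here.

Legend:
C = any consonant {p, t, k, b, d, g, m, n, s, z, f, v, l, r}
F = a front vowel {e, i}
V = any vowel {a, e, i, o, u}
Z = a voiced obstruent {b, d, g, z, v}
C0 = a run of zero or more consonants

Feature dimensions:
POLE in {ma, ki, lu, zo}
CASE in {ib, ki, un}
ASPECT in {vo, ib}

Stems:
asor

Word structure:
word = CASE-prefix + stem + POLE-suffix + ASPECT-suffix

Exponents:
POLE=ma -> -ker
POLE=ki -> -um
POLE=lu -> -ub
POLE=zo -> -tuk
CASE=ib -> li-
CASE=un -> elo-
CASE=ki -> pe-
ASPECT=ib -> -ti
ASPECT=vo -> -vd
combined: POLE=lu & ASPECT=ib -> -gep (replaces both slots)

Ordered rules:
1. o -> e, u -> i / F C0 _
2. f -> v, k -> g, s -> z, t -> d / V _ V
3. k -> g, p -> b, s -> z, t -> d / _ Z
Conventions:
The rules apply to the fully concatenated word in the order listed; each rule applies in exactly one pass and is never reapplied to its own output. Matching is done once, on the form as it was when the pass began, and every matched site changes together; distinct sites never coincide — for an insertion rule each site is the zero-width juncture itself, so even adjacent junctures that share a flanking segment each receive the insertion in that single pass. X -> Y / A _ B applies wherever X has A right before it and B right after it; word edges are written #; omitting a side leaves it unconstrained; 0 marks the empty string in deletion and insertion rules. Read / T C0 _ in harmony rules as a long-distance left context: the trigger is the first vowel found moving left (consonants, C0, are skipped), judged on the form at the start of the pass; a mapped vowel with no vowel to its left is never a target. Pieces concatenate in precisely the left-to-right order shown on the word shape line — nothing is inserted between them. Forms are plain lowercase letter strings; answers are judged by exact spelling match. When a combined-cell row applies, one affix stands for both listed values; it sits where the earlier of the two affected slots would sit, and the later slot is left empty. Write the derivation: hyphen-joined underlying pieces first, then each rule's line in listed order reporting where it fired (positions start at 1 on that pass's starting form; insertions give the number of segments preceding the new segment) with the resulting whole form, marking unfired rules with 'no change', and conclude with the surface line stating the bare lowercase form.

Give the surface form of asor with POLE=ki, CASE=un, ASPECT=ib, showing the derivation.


underlying: elo-asor-um-ti
1. o -> e, u -> i / F C0 _: fires at position(s) 3: eleasorumti
2. f -> v, k -> g, s -> z, t -> d / V _ V: fires at position(s) 5: eleazorumti
3. k -> g, p -> b, s -> z, t -> d / _ Z: no change
surface: eleazorumti


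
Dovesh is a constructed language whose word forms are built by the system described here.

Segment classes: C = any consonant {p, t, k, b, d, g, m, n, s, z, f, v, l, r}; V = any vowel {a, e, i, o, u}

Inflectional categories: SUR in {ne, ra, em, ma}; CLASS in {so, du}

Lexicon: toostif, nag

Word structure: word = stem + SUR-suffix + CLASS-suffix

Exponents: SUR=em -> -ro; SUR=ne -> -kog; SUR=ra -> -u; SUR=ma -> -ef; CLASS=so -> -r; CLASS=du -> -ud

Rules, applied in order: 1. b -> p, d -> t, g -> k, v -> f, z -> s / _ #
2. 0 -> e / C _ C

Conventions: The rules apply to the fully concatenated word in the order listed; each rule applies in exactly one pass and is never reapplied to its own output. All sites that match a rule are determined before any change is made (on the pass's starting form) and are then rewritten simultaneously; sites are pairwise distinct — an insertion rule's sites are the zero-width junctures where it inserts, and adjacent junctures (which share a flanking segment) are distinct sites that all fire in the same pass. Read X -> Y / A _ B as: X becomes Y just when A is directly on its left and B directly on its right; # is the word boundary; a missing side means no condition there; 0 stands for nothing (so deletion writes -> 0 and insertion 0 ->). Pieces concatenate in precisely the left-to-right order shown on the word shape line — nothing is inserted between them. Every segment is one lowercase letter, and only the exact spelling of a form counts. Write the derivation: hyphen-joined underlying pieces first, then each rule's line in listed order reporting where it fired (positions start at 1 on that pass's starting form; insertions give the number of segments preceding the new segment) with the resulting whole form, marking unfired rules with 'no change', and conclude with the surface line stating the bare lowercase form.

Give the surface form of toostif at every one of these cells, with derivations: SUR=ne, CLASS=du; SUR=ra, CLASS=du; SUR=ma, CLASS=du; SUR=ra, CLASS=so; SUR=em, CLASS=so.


cell SUR=ne, CLASS=du:
underlying: toostif-kog-ud
1. b -> p, d -> t, g -> k, v -> f, z -> s / _ #: fires at position(s) 12: toostifkogut
2. 0 -> e / C _ C: inserts after position(s) 4, 7: toosetifekogut
surface: toosetifekogut

cell SUR=ra, CLASS=du:
underlying: toostif-u-ud
1. b -> p, d -> t, g -> k, v -> f, z -> s / _ #: fires at position(s) 10: toostifuut
2. 0 -> e / C _ C: inserts after position(s) 4: toosetifuut
surface: toosetifuut

cell SUR=ma, CLASS=du:
underlying: toostif-ef-ud
1. b -> p, d -> t, g -> k, v -> f, z -> s / _ #: fires at position(s) 11: toostifefut
2. 0 -> e / C _ C: inserts after position(s) 4: toosetifefut
surface: toosetifefut

cell SUR=ra, CLASS=so:
underlying: toostif-u-r
1. b -> p, d -> t, g -> k, v -> f, z -> s / _ #: no change
2. 0 -> e / C _ C: inserts after position(s) 4: toosetifur
surface: toosetifur

cell SUR=em, CLASS=so:
underlying: toostif-ro-r
1. b -> p, d -> t, g -> k, v -> f, z -> s / _ #: no change
2. 0 -> e / C _ C: inserts after position(s) 4, 7: toosetiferor
surface: toosetiferor


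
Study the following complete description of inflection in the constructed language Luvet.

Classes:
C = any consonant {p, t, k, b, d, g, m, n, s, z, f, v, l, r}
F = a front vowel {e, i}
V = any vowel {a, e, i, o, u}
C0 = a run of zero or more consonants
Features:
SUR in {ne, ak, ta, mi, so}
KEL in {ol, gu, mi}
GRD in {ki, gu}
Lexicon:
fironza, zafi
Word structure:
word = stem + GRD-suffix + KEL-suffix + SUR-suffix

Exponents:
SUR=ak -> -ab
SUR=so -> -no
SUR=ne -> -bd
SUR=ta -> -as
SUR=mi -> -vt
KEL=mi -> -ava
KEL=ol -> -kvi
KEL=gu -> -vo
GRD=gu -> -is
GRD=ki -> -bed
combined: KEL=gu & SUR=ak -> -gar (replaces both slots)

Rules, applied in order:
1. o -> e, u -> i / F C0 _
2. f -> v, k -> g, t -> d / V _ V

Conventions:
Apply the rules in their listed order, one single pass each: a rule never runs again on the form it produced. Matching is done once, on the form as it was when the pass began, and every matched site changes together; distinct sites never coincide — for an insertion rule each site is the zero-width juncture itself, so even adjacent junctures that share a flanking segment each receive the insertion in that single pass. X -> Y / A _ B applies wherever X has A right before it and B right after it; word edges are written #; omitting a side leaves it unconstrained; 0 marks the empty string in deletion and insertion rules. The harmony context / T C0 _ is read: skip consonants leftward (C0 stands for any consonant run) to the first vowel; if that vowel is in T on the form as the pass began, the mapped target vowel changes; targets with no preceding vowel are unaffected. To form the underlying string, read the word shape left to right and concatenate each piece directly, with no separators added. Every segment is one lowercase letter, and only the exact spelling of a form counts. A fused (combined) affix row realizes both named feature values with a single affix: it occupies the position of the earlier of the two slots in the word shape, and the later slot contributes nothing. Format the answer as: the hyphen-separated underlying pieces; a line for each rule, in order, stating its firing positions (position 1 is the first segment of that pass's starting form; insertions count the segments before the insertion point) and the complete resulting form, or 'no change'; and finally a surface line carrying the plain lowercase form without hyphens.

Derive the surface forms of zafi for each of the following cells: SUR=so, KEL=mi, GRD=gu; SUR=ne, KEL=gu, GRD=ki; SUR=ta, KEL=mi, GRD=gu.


cell SUR=so, KEL=mi, GRD=gu:
underlying: zafi-is-ava-no
1. o -> e, u -> i / F C0 _: no change
2. f -> v, k -> g, t -> d / V _ V: fires at position(s) 3: zaviisavano
surface: zaviisavano

cell SUR=ne, KEL=gu, GRD=ki:
underlying: zafi-bed-vo-bd
1. o -> e, u -> i / F C0 _: fires at position(s) 9: zafibedvebd
2. f -> v, k -> g, t -> d / V _ V: fires at position(s) 3: zavibedvebd
surface: zavibedvebd

cell SUR=ta, KEL=mi, GRD=gu:
underlying: zafi-is-ava-as
1. o -> e, u -> i / F C0 _: no change
2. f -> v, k -> g, t -> d / V _ V: fires at position(s) 3: zaviisavaas
surface: zaviisavaas


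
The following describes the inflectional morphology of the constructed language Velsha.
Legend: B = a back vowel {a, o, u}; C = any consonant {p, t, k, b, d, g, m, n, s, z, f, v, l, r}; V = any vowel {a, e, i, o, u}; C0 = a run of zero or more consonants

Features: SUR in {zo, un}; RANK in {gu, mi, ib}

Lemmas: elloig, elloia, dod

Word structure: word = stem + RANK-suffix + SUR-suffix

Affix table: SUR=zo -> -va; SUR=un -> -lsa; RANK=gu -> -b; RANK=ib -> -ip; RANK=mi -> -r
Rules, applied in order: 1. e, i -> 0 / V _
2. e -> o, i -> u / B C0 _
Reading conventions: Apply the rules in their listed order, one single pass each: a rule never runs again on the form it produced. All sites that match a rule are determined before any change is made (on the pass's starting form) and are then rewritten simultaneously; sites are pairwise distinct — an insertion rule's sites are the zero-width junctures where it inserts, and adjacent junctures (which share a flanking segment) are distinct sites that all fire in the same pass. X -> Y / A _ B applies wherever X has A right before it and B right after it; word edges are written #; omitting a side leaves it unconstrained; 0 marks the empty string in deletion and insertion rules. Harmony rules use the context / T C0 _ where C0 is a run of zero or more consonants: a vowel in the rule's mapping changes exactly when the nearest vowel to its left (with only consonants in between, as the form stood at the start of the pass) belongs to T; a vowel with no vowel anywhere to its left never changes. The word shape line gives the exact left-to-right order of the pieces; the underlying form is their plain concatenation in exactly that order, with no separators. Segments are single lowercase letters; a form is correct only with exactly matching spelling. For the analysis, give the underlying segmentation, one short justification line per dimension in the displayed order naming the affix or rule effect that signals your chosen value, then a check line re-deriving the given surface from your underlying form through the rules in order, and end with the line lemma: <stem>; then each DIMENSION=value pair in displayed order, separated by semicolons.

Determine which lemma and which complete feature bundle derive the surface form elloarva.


underlying: elloia-r-va
SUR=zo - signalled by the affix -va
RANK=mi - signalled by the affix -r
check: elloiarva -> elloarva -> elloarva
lemma: elloia; SUR=zo; RANK=mi


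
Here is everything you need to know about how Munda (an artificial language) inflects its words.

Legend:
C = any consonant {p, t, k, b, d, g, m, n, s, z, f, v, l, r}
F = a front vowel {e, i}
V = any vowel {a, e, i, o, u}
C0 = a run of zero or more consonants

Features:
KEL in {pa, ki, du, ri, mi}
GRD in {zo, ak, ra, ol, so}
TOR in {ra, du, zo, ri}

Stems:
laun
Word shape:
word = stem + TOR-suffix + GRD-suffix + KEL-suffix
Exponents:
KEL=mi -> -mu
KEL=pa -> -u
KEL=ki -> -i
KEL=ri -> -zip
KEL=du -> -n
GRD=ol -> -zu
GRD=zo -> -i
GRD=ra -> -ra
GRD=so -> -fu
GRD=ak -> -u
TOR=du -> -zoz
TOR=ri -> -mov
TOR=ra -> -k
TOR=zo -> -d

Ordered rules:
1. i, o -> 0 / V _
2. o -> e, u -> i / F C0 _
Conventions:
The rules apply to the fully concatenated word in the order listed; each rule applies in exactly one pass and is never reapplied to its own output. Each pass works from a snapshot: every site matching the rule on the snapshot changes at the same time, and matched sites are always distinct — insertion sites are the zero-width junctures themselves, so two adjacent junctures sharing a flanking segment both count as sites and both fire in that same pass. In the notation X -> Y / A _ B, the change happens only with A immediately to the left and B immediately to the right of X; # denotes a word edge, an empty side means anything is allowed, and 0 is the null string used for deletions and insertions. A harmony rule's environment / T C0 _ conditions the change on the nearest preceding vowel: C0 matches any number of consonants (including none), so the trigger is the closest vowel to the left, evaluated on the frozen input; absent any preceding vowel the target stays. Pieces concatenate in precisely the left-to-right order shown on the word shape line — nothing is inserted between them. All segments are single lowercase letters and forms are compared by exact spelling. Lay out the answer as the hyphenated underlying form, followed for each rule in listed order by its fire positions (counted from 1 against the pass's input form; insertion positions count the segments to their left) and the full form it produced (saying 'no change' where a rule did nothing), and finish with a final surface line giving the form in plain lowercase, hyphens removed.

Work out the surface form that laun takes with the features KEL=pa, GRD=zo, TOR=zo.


underlying: laun-d-i-u
1. i, o -> 0 / V _: no change
2. o -> e, u -> i / F C0 _: fires at position(s) 7: laundii
surface: laundii


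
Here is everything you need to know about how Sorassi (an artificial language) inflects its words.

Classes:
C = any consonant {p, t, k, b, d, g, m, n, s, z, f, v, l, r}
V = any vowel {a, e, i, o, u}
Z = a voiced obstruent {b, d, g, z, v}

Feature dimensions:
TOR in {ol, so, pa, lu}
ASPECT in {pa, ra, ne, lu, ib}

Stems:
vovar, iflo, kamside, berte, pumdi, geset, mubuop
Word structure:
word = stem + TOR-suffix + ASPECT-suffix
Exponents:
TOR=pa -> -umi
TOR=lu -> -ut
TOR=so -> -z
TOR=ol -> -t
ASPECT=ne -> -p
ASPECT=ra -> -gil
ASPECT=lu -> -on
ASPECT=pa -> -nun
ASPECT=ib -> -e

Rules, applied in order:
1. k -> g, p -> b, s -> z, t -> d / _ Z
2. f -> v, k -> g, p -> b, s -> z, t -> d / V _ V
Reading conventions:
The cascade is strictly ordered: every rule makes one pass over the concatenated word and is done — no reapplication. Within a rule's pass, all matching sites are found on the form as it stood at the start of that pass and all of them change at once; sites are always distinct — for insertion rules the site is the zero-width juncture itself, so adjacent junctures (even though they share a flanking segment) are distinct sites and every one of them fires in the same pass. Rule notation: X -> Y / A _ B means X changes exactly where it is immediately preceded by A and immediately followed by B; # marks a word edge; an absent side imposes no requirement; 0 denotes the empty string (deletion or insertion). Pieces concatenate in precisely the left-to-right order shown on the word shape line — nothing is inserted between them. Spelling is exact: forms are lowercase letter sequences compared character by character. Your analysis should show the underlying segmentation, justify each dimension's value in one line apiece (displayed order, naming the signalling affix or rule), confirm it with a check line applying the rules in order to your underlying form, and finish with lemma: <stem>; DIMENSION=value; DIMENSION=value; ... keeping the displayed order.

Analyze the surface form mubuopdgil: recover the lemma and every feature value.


underlying: mubuop-t-gil
TOR=ol - signalled by the affix -t
ASPECT=ra - signalled by the affix -gil
check: mubuoptgil -> mubuopdgil -> mubuopdgil
lemma: mubuop; TOR=ol; ASPECT=ra


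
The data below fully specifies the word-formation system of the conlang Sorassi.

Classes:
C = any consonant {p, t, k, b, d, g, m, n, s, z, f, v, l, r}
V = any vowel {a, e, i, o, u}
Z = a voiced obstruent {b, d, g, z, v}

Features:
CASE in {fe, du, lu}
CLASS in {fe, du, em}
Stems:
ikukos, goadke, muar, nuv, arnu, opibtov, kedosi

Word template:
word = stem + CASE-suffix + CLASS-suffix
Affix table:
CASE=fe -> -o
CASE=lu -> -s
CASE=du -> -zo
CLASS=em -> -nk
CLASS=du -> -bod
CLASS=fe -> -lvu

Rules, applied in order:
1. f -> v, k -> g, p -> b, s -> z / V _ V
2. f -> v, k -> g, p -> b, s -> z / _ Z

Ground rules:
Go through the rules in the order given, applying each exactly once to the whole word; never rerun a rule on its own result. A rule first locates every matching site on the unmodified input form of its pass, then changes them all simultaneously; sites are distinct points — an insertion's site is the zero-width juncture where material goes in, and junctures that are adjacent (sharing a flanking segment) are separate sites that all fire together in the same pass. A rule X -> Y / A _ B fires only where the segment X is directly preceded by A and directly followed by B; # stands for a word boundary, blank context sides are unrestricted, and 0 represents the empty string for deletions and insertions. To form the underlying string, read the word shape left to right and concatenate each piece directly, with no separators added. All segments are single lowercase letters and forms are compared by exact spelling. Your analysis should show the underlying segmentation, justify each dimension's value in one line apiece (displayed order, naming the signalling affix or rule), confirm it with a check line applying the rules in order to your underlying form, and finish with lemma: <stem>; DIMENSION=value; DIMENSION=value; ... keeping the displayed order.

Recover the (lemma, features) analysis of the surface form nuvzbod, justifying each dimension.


underlying: nuv-s-bod
CASE=lu - signalled by the affix -s
CLASS=du - signalled by the affix -bod
check: nuvsbod -> nuvsbod -> nuvzbod
lemma: nuv; CASE=lu; CLASS=du


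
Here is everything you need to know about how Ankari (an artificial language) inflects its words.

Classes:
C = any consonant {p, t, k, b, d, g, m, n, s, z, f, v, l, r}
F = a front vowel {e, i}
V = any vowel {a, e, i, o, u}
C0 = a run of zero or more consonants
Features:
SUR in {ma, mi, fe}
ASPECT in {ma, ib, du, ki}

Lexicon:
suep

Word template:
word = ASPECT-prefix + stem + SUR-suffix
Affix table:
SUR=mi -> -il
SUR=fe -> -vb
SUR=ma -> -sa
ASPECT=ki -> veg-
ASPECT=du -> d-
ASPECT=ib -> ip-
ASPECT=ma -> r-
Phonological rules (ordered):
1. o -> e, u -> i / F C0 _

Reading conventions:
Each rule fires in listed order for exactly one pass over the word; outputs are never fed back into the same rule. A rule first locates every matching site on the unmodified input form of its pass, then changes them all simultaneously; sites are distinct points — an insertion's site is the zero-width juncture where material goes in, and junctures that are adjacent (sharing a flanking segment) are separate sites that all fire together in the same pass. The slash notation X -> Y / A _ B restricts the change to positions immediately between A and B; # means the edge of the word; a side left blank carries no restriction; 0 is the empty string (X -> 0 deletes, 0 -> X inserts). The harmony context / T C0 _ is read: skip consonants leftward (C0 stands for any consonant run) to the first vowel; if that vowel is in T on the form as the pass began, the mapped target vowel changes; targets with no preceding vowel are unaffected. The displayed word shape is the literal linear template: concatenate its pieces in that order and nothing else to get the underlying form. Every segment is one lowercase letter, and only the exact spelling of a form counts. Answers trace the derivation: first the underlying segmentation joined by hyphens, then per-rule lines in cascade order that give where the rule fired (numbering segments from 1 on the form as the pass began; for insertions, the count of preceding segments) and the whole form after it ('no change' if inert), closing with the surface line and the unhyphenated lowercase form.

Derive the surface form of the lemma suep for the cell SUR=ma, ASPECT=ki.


underlying: veg-suep-sa
1. o -> e, u -> i / F C0 _: fires at position(s) 5: vegsiepsa
surface: vegsiepsa


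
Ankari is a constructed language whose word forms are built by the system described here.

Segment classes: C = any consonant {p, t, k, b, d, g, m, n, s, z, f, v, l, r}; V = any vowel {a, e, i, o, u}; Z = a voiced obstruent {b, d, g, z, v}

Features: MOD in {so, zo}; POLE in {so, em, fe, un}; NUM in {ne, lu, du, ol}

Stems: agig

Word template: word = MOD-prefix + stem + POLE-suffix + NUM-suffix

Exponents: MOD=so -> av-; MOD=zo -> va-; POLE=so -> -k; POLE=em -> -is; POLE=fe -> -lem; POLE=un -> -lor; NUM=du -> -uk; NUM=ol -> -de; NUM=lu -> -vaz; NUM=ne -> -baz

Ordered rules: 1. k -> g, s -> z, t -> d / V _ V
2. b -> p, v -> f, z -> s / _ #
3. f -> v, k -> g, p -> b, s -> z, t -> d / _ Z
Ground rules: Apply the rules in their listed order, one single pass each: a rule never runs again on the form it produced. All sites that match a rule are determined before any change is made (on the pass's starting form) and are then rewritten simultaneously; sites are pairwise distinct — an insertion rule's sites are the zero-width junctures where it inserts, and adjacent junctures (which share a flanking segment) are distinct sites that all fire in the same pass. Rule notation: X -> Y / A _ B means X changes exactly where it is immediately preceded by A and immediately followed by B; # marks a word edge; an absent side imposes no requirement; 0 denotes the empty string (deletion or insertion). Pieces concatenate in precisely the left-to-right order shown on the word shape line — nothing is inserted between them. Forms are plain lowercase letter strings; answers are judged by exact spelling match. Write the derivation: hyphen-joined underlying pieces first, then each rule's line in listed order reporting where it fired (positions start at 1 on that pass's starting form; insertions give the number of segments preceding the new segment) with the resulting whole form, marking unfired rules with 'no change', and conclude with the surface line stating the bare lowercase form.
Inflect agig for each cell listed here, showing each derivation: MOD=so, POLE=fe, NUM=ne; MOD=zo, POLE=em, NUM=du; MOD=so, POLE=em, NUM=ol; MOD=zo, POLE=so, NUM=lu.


cell MOD=so, POLE=fe, NUM=ne:
underlying: av-agig-lem-baz
1. k -> g, s -> z, t -> d / V _ V: no change
2. b -> p, v -> f, z -> s / _ #: fires at position(s) 12: avagiglembas
3. f -> v, k -> g, p -> b, s -> z, t -> d / _ Z: no change
surface: avagiglembas

cell MOD=zo, POLE=em, NUM=du:
underlying: va-agig-is-uk
1. k -> g, s -> z, t -> d / V _ V: fires at position(s) 8: vaagigizuk
2. b -> p, v -> f, z -> s / _ #: no change
3. f -> v, k -> g, p -> b, s -> z, t -> d / _ Z: no change
surface: vaagigizuk

cell MOD=so, POLE=em, NUM=ol:
underlying: av-agig-is-de
1. k -> g, s -> z, t -> d / V _ V: no change
2. b -> p, v -> f, z -> s / _ #: no change
3. f -> v, k -> g, p -> b, s -> z, t -> d / _ Z: fires at position(s) 8: avagigizde
surface: avagigizde

cell MOD=zo, POLE=so, NUM=lu:
underlying: va-agig-k-vaz
1. k -> g, s -> z, t -> d / V _ V: no change
2. b -> p, v -> f, z -> s / _ #: fires at position(s) 10: vaagigkvas
3. f -> v, k -> g, p -> b, s -> z, t -> d / _ Z: fires at position(s) 7: vaagiggvas
surface: vaagiggvas


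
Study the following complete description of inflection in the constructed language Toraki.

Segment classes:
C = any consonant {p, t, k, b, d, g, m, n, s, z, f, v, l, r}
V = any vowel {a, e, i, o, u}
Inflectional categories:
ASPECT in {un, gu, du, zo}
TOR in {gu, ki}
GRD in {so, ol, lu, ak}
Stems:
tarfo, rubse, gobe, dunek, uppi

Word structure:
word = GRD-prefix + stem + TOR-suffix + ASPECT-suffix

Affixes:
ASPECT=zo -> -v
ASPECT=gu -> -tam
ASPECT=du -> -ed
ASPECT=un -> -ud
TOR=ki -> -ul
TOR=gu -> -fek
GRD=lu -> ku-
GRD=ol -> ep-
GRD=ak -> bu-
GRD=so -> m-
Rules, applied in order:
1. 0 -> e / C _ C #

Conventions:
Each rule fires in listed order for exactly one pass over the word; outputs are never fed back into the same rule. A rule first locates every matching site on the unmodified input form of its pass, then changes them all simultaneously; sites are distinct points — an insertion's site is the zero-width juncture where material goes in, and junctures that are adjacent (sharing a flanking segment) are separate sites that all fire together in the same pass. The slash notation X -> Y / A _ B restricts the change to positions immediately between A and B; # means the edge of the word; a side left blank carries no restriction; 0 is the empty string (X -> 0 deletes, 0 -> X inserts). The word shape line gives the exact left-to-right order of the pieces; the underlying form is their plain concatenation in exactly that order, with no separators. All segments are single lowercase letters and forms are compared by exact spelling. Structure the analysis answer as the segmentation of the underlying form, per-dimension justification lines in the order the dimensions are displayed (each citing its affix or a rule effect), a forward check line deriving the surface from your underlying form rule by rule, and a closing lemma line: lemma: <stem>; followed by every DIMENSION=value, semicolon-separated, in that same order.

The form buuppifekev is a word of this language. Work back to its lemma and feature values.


underlying: bu-uppi-fek-v
ASPECT=zo - signalled by the affix -v
TOR=gu - signalled by the affix -fek
GRD=ak - signalled by the affix bu-
check: buuppifekv -> buuppifekev
lemma: uppi; ASPECT=zo; TOR=gu; GRD=ak


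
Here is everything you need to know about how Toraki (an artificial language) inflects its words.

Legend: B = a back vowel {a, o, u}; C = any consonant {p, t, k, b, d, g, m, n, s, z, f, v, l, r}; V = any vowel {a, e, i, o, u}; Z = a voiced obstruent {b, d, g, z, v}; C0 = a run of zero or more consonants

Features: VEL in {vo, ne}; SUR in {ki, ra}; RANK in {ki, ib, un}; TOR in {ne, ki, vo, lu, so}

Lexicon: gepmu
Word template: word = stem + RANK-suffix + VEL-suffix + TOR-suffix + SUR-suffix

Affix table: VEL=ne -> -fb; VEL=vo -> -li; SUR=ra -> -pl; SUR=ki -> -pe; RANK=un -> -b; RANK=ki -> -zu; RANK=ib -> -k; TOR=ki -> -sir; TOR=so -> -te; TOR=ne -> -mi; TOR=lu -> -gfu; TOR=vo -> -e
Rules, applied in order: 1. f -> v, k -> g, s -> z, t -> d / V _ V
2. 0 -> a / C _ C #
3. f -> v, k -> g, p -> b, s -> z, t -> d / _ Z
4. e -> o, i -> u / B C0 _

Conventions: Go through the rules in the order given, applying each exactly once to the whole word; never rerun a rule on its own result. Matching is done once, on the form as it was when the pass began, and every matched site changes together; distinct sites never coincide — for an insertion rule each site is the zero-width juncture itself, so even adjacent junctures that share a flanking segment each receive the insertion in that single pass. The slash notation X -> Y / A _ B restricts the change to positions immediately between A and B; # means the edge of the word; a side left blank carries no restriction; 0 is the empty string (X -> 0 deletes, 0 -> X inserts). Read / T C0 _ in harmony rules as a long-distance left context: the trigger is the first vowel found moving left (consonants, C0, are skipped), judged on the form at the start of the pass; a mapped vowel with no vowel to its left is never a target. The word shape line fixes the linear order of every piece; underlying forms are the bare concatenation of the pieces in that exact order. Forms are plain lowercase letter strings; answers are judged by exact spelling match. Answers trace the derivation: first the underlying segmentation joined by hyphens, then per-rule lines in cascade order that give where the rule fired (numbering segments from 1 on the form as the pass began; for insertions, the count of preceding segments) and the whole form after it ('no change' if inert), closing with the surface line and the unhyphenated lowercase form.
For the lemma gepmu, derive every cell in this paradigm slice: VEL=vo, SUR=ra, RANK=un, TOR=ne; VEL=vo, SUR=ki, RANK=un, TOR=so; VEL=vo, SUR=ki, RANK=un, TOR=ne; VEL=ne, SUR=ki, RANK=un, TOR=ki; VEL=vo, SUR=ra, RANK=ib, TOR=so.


cell VEL=vo, SUR=ra, RANK=un, TOR=ne:
underlying: gepmu-b-li-mi-pl
1. f -> v, k -> g, s -> z, t -> d / V _ V: no change
2. 0 -> a / C _ C #: inserts after position(s) 11: gepmublimipal
3. f -> v, k -> g, p -> b, s -> z, t -> d / _ Z: no change
4. e -> o, i -> u / B C0 _: fires at position(s) 8: gepmublumipal
surface: gepmublumipal

cell VEL=vo, SUR=ki, RANK=un, TOR=so:
underlying: gepmu-b-li-te-pe
1. f -> v, k -> g, s -> z, t -> d / V _ V: fires at position(s) 9: gepmublidepe
2. 0 -> a / C _ C #: no change
3. f -> v, k -> g, p -> b, s -> z, t -> d / _ Z: no change
4. e -> o, i -> u / B C0 _: fires at position(s) 8: gepmubludepe
surface: gepmubludepe

cell VEL=vo, SUR=ki, RANK=un, TOR=ne:
underlying: gepmu-b-li-mi-pe
1. f -> v, k -> g, s -> z, t -> d / V _ V: no change
2. 0 -> a / C _ C #: no change
3. f -> v, k -> g, p -> b, s -> z, t -> d / _ Z: no change
4. e -> o, i -> u / B C0 _: fires at position(s) 8: gepmublumipe
surface: gepmublumipe

cell VEL=ne, SUR=ki, RANK=un, TOR=ki:
underlying: gepmu-b-fb-sir-pe
1. f -> v, k -> g, s -> z, t -> d / V _ V: no change
2. 0 -> a / C _ C #: no change
3. f -> v, k -> g, p -> b, s -> z, t -> d / _ Z: fires at position(s) 7: gepmubvbsirpe
4. e -> o, i -> u / B C0 _: fires at position(s) 10: gepmubvbsurpe
surface: gepmubvbsurpe

cell VEL=vo, SUR=ra, RANK=ib, TOR=so:
underlying: gepmu-k-li-te-pl
1. f -> v, k -> g, s -> z, t -> d / V _ V: fires at position(s) 9: gepmuklidepl
2. 0 -> a / C _ C #: inserts after position(s) 11: gepmuklidepal
3. f -> v, k -> g, p -> b, s -> z, t -> d / _ Z: no change
4. e -> o, i -> u / B C0 _: fires at position(s) 8: gepmukludepal
surface: gepmukludepal


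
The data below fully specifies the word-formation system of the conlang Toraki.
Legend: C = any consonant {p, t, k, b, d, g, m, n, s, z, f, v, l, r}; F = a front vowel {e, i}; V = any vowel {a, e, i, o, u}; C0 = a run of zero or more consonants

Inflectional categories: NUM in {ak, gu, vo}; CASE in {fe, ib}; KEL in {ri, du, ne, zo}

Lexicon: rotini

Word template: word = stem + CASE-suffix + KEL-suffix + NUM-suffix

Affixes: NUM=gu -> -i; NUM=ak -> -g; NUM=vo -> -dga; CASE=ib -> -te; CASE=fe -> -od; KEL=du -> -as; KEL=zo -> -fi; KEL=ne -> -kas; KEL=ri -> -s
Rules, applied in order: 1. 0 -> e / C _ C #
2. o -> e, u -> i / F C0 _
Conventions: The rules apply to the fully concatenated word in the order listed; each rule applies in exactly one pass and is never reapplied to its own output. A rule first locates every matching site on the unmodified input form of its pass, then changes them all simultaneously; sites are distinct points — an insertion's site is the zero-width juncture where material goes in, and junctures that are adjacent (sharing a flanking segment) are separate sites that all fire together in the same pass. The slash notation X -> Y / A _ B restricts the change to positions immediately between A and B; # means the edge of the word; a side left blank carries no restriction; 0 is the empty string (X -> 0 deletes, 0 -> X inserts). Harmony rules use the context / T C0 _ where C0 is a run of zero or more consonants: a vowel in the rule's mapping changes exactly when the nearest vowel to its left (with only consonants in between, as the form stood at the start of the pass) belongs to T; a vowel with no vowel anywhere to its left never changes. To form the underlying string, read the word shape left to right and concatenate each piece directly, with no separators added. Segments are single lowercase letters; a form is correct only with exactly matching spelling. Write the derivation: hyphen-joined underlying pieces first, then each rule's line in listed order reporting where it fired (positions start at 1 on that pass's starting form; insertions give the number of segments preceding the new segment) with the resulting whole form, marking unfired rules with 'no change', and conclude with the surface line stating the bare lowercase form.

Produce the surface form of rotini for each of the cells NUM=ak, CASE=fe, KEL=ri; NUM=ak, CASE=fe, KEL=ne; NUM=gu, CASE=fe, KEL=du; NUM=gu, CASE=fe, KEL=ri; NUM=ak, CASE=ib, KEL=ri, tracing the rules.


cell NUM=ak, CASE=fe, KEL=ri:
underlying: rotini-od-s-g
1. 0 -> e / C _ C #: inserts after position(s) 9: rotiniodseg
2. o -> e, u -> i / F C0 _: fires at position(s) 7: rotiniedseg
surface: rotiniedseg

cell NUM=ak, CASE=fe, KEL=ne:
underlying: rotini-od-kas-g
1. 0 -> e / C _ C #: inserts after position(s) 11: rotiniodkaseg
2. o -> e, u -> i / F C0 _: fires at position(s) 7: rotiniedkaseg
surface: rotiniedkaseg

cell NUM=gu, CASE=fe, KEL=du:
underlying: rotini-od-as-i
1. 0 -> e / C _ C #: no change
2. o -> e, u -> i / F C0 _: fires at position(s) 7: rotiniedasi
surface: rotiniedasi

cell NUM=gu, CASE=fe, KEL=ri:
underlying: rotini-od-s-i
1. 0 -> e / C _ C #: no change
2. o -> e, u -> i / F C0 _: fires at position(s) 7: rotiniedsi
surface: rotiniedsi

cell NUM=ak, CASE=ib, KEL=ri:
underlying: rotini-te-s-g
1. 0 -> e / C _ C #: inserts after position(s) 9: rotiniteseg
2. o -> e, u -> i / F C0 _: no change
surface: rotiniteseg


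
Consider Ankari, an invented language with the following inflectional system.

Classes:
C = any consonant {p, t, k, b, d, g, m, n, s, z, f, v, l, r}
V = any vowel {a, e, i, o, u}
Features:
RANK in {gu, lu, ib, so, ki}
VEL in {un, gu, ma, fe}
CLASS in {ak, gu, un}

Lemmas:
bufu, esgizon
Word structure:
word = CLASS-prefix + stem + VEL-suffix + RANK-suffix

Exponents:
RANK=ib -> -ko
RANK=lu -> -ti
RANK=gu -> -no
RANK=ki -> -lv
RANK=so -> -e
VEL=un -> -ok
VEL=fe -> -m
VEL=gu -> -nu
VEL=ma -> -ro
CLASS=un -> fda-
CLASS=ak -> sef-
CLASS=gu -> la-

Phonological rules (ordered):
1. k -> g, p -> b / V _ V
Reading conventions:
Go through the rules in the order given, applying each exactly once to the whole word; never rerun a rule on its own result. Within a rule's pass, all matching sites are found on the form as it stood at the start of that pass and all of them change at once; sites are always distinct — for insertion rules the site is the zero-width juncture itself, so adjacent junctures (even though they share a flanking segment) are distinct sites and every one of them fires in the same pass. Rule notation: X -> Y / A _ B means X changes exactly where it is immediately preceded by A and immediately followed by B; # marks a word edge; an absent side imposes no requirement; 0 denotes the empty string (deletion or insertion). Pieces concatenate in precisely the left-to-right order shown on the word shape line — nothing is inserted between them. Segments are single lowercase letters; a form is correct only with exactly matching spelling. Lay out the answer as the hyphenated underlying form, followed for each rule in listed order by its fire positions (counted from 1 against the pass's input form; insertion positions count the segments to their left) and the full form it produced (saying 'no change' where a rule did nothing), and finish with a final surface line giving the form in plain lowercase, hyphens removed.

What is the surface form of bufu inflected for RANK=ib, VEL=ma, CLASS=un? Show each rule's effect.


underlying: fda-bufu-ro-ko
1. k -> g, p -> b / V _ V: fires at position(s) 10: fdabufurogo
surface: fdabufurogo
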